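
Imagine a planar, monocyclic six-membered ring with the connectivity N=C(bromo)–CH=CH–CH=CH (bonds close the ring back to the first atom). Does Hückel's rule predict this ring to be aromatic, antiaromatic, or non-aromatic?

The p orbitals form a continuous loop: each doubly-bonded ring atom is sp² with one p-orbital electron; each sp² =N– keeps its lone pair in-plane and puts one electron into the π system. The ring is fully conjugated.
Counting π electrons: 3 × 2 = 6 from the 3 double-bond units.
6 = 4(1) + 2, which satisfies Hückel's 4n+2 rule.

Aromatic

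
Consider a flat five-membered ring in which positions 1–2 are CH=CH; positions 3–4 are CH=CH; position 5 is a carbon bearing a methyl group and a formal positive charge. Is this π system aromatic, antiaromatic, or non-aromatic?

Antiaromatic

The p orbitals form a continuous loop: every atom in a ring double bond is sp² and brings one electron to the p orbital; the carbocation has an empty p orbital. The ring is fully conjugated.
Adding the contributions, 2 × 2 = 4 from the double-bond units + 0 from the C(methyl)(+) atom = 4.
4 = 4(1); a planar, fully conjugated 4n system is antiaromatic.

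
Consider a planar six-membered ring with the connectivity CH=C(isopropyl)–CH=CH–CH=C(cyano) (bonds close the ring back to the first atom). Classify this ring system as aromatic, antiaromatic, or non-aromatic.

Aromatic

All ring atoms are sp² and supply a p orbital to the ring (every atom in a ring double bond is sp² and brings one electron to the p orbital); the conjugation is uninterrupted.
Tallying contributions gives 3 × 2 = 6 from the 3 double-bond units.
That gives a 4n+2 count (6, n = 1).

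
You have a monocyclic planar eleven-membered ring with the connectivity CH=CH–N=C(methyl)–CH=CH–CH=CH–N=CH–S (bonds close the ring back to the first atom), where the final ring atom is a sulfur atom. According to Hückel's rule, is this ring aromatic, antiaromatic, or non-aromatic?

Antiaromatic

All ring atoms are sp² and supply a p orbital to the ring (every atom in a ring double bond is sp² and brings one electron to the p orbital; the doubly-bonded nitrogens are pyridine-type — their lone pairs lie in the ring plane, leaving one electron in the p orbital; the sulfur donates one lone pair from its p orbital); the conjugation is uninterrupted.
Counting π electrons: 5 × 2 = 10 from the double-bond units + 2 from the S atom = 12.
A 4n π count (12, n = 3) in a planar conjugated ring means antiaromatic.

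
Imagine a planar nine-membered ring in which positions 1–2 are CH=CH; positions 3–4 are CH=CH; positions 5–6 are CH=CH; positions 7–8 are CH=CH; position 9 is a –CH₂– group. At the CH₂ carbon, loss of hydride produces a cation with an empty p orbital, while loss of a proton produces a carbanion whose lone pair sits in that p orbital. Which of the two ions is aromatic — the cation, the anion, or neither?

The anion

Both ions have a continuous loop of p orbitals — each ring atom is sp².
Cation: 4 × 2 + 0 = 8 π electrons → 4(2), antiaromatic.
Anion: 4 × 2 + 2 = 10 π electrons → 4(2)+2, aromatic.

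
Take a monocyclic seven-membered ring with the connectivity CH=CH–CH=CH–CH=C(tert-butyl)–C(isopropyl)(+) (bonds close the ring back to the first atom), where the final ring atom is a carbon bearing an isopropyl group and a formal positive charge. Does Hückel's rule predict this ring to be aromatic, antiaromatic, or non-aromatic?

All ring atoms are sp² and supply a p orbital to the ring (each doubly-bonded ring atom is sp² with one p-orbital electron; the carbocation has an empty p orbital); the conjugation is uninterrupted.
Tallying contributions gives 3 × 2 = 6 from the double-bond units + 0 from the C(isopropyl)(+) atom = 6.
Since 6 = 4·1 + 2, the ring meets the 4n+2 criterion.

Aromatic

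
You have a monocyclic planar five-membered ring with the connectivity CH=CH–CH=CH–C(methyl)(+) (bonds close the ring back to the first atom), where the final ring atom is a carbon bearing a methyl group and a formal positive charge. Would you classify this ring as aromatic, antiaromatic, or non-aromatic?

Antiaromatic

Every ring atom contributes a p orbital perpendicular to the ring (each doubly-bonded ring atom is sp² with one p-orbital electron; the carbocation has an empty p orbital), so the π system is cyclic and fully conjugated.
π-electron count: 2 × 2 = 4 from the double-bond units + 0 from the C(methyl)(+) atom = 4.
A 4n π count (4, n = 1) in a planar conjugated ring means antiaromatic.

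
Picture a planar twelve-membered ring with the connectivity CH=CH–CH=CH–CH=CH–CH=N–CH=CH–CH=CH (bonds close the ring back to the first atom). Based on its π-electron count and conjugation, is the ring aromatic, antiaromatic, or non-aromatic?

Check conjugation: each doubly-bonded ring atom is sp² with one p-orbital electron; the doubly-bonded nitrogens are pyridine-type — their lone pairs lie in the ring plane, leaving one electron in the p orbital — every position has a p orbital, so the cyclic π system is continuous.
Counting π electrons: 6 × 2 = 12 from the 6 double-bond units.
12 = 4(3); a planar, fully conjugated 4n system is antiaromatic.

Antiaromatic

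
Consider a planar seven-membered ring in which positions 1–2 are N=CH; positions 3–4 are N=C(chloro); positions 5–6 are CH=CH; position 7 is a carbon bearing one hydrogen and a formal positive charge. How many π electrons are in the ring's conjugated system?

6

All ring atoms are sp² and supply a p orbital to the ring (every atom in a ring double bond is sp² and brings one electron to the p orbital; the doubly-bonded nitrogens are pyridine-type — their lone pairs lie in the ring plane, leaving one electron in the p orbital; the carbocation has an empty p orbital); the conjugation is uninterrupted.
Adding the contributions, 3 × 2 = 6 from the double-bond units + 0 from the CH(+) atom = 6.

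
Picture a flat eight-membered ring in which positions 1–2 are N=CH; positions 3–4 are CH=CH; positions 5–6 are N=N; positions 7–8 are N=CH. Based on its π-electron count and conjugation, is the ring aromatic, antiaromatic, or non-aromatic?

Antiaromatic

All ring atoms are sp² and supply a p orbital to the ring (the double-bond atoms are sp², each contributing one p electron; each =N– nitrogen is pyridine-type (lone pair in the sp² plane, one electron in the p orbital)); the conjugation is uninterrupted.
π-electron count: 4 × 2 = 8 from the 4 double-bond units.
8 = 4(2); a planar, fully conjugated 4n system is antiaromatic.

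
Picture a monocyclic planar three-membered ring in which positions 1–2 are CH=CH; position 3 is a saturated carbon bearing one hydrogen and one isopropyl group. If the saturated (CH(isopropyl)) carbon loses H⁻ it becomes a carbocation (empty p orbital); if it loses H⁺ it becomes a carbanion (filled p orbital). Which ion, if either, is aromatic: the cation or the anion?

The cation

Once that carbon is sp², every ring atom has a p orbital and both ions are fully conjugated.
Cation: 1 × 2 + 0 = 2 π electrons → 4(0)+2, aromatic.
Anion: 1 × 2 + 2 = 4 π electrons → 4(1), antiaromatic.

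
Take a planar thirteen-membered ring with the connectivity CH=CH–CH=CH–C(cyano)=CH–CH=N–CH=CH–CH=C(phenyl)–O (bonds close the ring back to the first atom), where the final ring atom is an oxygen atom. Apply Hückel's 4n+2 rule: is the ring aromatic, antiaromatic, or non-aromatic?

Check conjugation: the double-bond atoms are sp², each contributing one p electron; the doubly-bonded nitrogens are pyridine-type — their lone pairs lie in the ring plane, leaving one electron in the p orbital; the oxygen donates one lone pair from its p orbital — every position has a p orbital, so the cyclic π system is continuous.
Counting π electrons: 6 × 2 = 12 from the double-bond units + 2 from the O atom = 14.
Since 14 = 4·3 + 2, the ring meets the 4n+2 criterion.

Aromatic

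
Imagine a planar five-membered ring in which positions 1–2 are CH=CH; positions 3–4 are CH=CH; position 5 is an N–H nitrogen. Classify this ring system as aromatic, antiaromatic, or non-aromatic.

Aromatic

All ring atoms are sp² and supply a p orbital to the ring (each doubly-bonded ring atom is sp² with one p-orbital electron; the pyrrole-type nitrogen donates its lone pair from the p orbital); the conjugation is uninterrupted.
Tallying contributions gives 2 × 2 = 4 from the double-bond units + 2 from the NH atom = 6.
Since 6 = 4·1 + 2, the ring meets the 4n+2 criterion.
(The species described is pyrrole.)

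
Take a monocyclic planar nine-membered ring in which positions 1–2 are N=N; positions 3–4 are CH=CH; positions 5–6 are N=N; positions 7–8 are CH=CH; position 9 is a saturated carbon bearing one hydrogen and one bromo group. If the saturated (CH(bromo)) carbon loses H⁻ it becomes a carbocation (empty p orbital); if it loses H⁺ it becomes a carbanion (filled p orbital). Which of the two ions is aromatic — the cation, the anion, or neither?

Once that carbon is sp², every ring atom has a p orbital and both ions are fully conjugated.
Cation: 4 × 2 + 0 = 8 π electrons → 4(2), antiaromatic.
Anion: 4 × 2 + 2 = 10 π electrons → 4(2)+2, aromatic.

The anion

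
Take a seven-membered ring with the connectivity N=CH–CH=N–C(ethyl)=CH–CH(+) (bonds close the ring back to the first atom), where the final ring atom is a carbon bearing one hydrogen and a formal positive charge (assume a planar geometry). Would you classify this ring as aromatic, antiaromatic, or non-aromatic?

Every ring atom contributes a p orbital perpendicular to the ring (each doubly-bonded ring atom is sp² with one p-orbital electron; the doubly-bonded nitrogens are pyridine-type — their lone pairs lie in the ring plane, leaving one electron in the p orbital; the carbocation has an empty p orbital), so the π system is cyclic and fully conjugated.
Adding the contributions, 3 × 2 = 6 from the double-bond units + 0 from the CH(+) atom = 6.
6 = 4(1) + 2, which satisfies Hückel's 4n+2 rule.

Aromatic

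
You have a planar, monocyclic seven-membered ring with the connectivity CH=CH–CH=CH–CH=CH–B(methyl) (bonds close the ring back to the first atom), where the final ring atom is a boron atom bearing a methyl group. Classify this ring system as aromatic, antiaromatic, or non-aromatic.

Aromatic

All ring atoms are sp² and supply a p orbital to the ring (each doubly-bonded ring atom is sp² with one p-orbital electron; the boron has an empty p orbital); the conjugation is uninterrupted.
Counting π electrons: 3 × 2 = 6 from the double-bond units + 0 from the B(methyl) atom = 6.
With 6 π electrons (n = 1), the Hückel 4n+2 condition holds.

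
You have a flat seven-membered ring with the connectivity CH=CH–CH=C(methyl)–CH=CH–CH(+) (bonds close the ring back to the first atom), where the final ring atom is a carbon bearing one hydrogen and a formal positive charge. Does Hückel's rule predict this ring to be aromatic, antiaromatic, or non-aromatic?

Aromatic

Every ring atom contributes a p orbital perpendicular to the ring (the double-bond atoms are sp², each contributing one p electron; the carbocation has an empty p orbital), so the π system is cyclic and fully conjugated.
π-electron count: 3 × 2 = 6 from the double-bond units + 0 from the CH(+) atom = 6.
6 = 4(1) + 2, which satisfies Hückel's 4n+2 rule.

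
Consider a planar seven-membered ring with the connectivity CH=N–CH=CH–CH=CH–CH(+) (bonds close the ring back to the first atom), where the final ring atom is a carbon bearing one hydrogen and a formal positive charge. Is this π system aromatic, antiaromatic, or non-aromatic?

Aromatic

Every ring atom contributes a p orbital perpendicular to the ring (every atom in a ring double bond is sp² and brings one electron to the p orbital; each sp² =N– keeps its lone pair in-plane and puts one electron into the π system; the carbocation has an empty p orbital), so the π system is cyclic and fully conjugated.
Adding the contributions, 3 × 2 = 6 from the double-bond units + 0 from the CH(+) atom = 6.
Since 6 = 4·1 + 2, the ring meets the 4n+2 criterion.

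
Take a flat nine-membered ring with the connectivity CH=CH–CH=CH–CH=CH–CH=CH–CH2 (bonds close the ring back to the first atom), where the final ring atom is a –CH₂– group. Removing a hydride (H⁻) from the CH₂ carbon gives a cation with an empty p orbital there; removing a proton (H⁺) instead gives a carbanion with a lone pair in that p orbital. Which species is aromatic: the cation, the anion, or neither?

The anion

In both ions every ring atom is sp² and contributes a p orbital, so both rings are fully conjugated.
Cation: 4 × 2 + 0 = 8 π electrons → 4(2), antiaromatic.
Anion: 4 × 2 + 2 = 10 π electrons → 4(2)+2, aromatic.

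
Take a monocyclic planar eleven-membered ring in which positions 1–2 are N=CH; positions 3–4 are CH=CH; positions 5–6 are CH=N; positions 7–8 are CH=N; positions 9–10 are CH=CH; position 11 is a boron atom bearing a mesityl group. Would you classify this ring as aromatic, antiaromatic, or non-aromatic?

Aromatic

All ring atoms are sp² and supply a p orbital to the ring (the double-bond atoms are sp², each contributing one p electron; each sp² =N– keeps its lone pair in-plane and puts one electron into the π system; the boron has an empty p orbital); the conjugation is uninterrupted.
Counting π electrons: 5 × 2 = 10 from the double-bond units + 0 from the B(mesityl) atom = 10.
That gives a 4n+2 count (10, n = 2).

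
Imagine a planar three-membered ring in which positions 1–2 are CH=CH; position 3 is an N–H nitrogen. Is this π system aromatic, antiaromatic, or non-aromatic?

Every ring atom contributes a p orbital perpendicular to the ring (each doubly-bonded ring atom is sp² with one p-orbital electron; the pyrrole-type nitrogen donates its lone pair from the p orbital), so the π system is cyclic and fully conjugated.
Counting π electrons: 1 × 2 = 2 from the double-bond unit + 2 from the NH atom = 4.
4 is a 4n count (n = 1), so the planar conjugated ring is antiaromatic.

Antiaromatic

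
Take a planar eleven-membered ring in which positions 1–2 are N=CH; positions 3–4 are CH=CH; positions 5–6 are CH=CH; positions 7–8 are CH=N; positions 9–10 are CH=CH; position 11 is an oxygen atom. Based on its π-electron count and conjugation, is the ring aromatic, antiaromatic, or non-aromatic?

Every ring atom contributes a p orbital perpendicular to the ring (the double-bond atoms are sp², each contributing one p electron; each =N– nitrogen is pyridine-type (lone pair in the sp² plane, one electron in the p orbital); the oxygen donates one lone pair from its p orbital), so the π system is cyclic and fully conjugated.
π-electron count: 5 × 2 = 10 from the double-bond units + 2 from the O atom = 12.
With 12 = 4·3 π electrons, Hückel's rule classifies the planar ring as antiaromatic.

Antiaromatic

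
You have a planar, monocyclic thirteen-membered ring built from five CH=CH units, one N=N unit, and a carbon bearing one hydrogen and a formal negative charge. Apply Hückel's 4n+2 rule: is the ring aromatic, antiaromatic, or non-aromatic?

Aromatic

Every ring atom contributes a p orbital perpendicular to the ring (every atom in a ring double bond is sp² and brings one electron to the p orbital; each sp² =N– keeps its lone pair in-plane and puts one electron into the π system; the carbanion's lone pair occupies the p orbital), so the π system is cyclic and fully conjugated.
Counting π electrons: 6 × 2 = 12 from the double-bond units + 2 from the CH(-) atom = 14.
With 14 π electrons (n = 3), the Hückel 4n+2 condition holds.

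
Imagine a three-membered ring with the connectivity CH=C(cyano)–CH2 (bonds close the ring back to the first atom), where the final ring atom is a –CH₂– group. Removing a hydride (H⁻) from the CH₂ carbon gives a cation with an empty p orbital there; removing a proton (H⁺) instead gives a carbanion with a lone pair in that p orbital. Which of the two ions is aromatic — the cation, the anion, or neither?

The cation

In either ion the ring is fully conjugated: every atom, including the new sp² carbon, supplies a p orbital.
Cation: 1 × 2 + 0 = 2 π electrons → 4(0)+2, aromatic.
Anion: 1 × 2 + 2 = 4 π electrons → 4(1), antiaromatic.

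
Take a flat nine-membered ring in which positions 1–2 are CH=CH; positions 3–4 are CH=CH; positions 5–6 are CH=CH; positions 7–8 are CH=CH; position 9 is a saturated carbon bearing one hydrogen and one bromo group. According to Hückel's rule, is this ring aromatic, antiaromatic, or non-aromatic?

Non-aromatic

At the CH(bromo) position, that saturated carbon is sp³ and has no p orbital in the ring π system; the ring's p-orbital overlap is broken there.
Hückel's rule only applies to fully conjugated rings, so this one is simply non-aromatic.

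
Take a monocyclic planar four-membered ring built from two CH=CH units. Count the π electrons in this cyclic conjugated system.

4

Check conjugation: each doubly-bonded ring atom is sp² with one p-orbital electron — every position has a p orbital, so the cyclic π system is continuous.
Adding the contributions, 2 × 2 = 4 from the 2 double-bond units.
This is cyclobutadiene.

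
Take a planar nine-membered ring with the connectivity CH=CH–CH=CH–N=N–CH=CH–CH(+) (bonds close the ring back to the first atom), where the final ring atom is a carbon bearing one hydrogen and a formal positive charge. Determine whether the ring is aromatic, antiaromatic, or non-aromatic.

Antiaromatic

The p orbitals form a continuous loop: every atom in a ring double bond is sp² and brings one electron to the p orbital; each sp² =N– keeps its lone pair in-plane and puts one electron into the π system; the carbocation has an empty p orbital. The ring is fully conjugated.
π-electron count: 4 × 2 = 8 from the double-bond units + 0 from the CH(+) atom = 8.
A 4n π count (8, n = 2) in a planar conjugated ring means antiaromatic.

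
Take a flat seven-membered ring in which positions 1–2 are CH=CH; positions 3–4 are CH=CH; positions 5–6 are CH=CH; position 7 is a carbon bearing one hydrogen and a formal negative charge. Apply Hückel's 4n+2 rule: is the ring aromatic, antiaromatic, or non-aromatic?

The p orbitals form a continuous loop: every atom in a ring double bond is sp² and brings one electron to the p orbital; the carbanion's lone pair occupies the p orbital. The ring is fully conjugated.
Counting π electrons: 3 × 2 = 6 from the double-bond units + 2 from the CH(-) atom = 8.
8 = 4(2); a planar, fully conjugated 4n system is antiaromatic.
This is the cycloheptatrienyl anion.

Antiaromatic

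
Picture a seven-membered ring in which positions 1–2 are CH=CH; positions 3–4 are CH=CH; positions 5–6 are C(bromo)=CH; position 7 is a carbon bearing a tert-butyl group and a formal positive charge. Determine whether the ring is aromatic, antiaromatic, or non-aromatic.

The p orbitals form a continuous loop: each doubly-bonded ring atom is sp² with one p-orbital electron; the carbocation has an empty p orbital. The ring is fully conjugated.
Tallying contributions gives 3 × 2 = 6 from the double-bond units + 0 from the C(tert-butyl)(+) atom = 6.
With 6 π electrons (n = 1), the Hückel 4n+2 condition holds.

Aromatic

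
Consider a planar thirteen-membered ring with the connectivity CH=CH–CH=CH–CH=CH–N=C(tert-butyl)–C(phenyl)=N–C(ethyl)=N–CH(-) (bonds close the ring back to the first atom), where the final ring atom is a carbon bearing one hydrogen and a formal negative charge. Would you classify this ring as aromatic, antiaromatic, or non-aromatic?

Aromatic

The p orbitals form a continuous loop: every atom in a ring double bond is sp² and brings one electron to the p orbital; each =N– nitrogen is pyridine-type (lone pair in the sp² plane, one electron in the p orbital); the carbanion's lone pair occupies the p orbital. The ring is fully conjugated.
Tallying contributions gives 6 × 2 = 12 from the double-bond units + 2 from the CH(-) atom = 14.
14 = 4(3) + 2, which satisfies Hückel's 4n+2 rule.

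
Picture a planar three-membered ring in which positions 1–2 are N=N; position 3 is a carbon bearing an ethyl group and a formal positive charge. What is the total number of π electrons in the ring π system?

2

Check conjugation: the double-bond atoms are sp², each contributing one p electron; each =N– nitrogen is pyridine-type (lone pair in the sp² plane, one electron in the p orbital); the carbocation has an empty p orbital — every position has a p orbital, so the cyclic π system is continuous.
Counting π electrons: 1 × 2 = 2 from the double-bond unit + 0 from the C(ethyl)(+) atom = 2.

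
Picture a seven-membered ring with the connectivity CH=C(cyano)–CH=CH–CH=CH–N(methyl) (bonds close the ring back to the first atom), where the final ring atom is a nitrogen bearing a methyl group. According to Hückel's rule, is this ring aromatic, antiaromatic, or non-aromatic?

Check conjugation: every atom in a ring double bond is sp² and brings one electron to the p orbital; the pyrrole-type nitrogen donates its lone pair from the p orbital — every position has a p orbital, so the cyclic π system is continuous.
Adding the contributions, 3 × 2 = 6 from the double-bond units + 2 from the N(methyl) atom = 8.
8 is a 4n count (n = 2), so the planar conjugated ring is antiaromatic.

Antiaromatic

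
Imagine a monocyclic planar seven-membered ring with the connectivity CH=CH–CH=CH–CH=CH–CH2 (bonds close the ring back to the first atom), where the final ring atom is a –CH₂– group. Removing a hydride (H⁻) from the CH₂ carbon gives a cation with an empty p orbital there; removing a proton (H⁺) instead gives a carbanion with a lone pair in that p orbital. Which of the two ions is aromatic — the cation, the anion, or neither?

In either ion the ring is fully conjugated: every atom, including the new sp² carbon, supplies a p orbital.
Cation: 3 × 2 + 0 = 6 π electrons → 4(1)+2, aromatic.
Anion: 3 × 2 + 2 = 8 π electrons → 4(2), antiaromatic.

The cation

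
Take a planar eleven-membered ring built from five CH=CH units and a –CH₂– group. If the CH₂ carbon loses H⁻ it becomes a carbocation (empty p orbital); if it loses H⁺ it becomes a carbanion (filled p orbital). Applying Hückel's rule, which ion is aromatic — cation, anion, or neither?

The cation

Both ions have a continuous loop of p orbitals — each ring atom is sp².
Cation: 5 × 2 + 0 = 10 π electrons → 4(2)+2, aromatic.
Anion: 5 × 2 + 2 = 12 π electrons → 4(3), antiaromatic.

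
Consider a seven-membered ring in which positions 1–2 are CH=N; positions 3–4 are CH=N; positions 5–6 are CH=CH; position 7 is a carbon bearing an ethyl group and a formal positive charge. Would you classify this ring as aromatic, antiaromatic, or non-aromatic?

Aromatic

Every ring atom contributes a p orbital perpendicular to the ring (every atom in a ring double bond is sp² and brings one electron to the p orbital; each sp² =N– keeps its lone pair in-plane and puts one electron into the π system; the carbocation has an empty p orbital), so the π system is cyclic and fully conjugated.
Tallying contributions gives 3 × 2 = 6 from the double-bond units + 0 from the C(ethyl)(+) atom = 6.
6 = 4(1) + 2, which satisfies Hückel's 4n+2 rule.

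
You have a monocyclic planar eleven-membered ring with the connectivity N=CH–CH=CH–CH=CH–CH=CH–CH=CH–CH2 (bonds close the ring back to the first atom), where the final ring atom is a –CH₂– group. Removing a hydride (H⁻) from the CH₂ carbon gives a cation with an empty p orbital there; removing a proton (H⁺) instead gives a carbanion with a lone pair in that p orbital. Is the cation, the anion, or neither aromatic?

The cation

Both ions have a continuous loop of p orbitals — each ring atom is sp².
Cation: 5 × 2 + 0 = 10 π electrons → 4(2)+2, aromatic.
Anion: 5 × 2 + 2 = 12 π electrons → 4(3), antiaromatic.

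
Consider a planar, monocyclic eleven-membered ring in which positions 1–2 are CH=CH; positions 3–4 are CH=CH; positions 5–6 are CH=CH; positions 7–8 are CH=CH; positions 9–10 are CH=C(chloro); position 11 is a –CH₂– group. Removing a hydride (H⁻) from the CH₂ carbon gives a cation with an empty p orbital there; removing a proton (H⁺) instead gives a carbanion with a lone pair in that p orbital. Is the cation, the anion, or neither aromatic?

The cation

In either ion the ring is fully conjugated: every atom, including the new sp² carbon, supplies a p orbital.
Cation: 5 × 2 + 0 = 10 π electrons → 4(2)+2, aromatic.
Anion: 5 × 2 + 2 = 12 π electrons → 4(3), antiaromatic.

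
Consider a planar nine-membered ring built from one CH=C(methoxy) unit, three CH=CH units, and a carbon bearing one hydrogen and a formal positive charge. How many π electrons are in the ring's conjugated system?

The p orbitals form a continuous loop: every atom in a ring double bond is sp² and brings one electron to the p orbital; the carbocation has an empty p orbital. The ring is fully conjugated.
Adding the contributions, 4 × 2 = 8 from the double-bond units + 0 from the CH(+) atom = 8.

8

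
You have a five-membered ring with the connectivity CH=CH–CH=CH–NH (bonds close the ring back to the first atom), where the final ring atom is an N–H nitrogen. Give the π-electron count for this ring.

6

The p orbitals form a continuous loop: the double-bond atoms are sp², each contributing one p electron; the pyrrole-type nitrogen donates its lone pair from the p orbital. The ring is fully conjugated.
Counting π electrons: 2 × 2 = 4 from the double-bond units + 2 from the NH atom = 6.
(The species described is pyrrole.)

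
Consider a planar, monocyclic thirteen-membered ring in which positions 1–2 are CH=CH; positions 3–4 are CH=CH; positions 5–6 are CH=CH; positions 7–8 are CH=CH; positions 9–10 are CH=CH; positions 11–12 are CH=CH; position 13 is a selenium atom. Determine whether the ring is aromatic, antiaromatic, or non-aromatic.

The p orbitals form a continuous loop: every atom in a ring double bond is sp² and brings one electron to the p orbital; the selenium donates one lone pair from its p orbital. The ring is fully conjugated.
π-electron count: 6 × 2 = 12 from the double-bond units + 2 from the Se atom = 14.
With 14 π electrons (n = 3), the Hückel 4n+2 condition holds.

Aromatic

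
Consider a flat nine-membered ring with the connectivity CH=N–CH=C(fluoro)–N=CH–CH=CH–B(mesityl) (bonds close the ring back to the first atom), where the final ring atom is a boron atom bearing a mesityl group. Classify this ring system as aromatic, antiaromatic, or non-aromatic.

Antiaromatic

The p orbitals form a continuous loop: every atom in a ring double bond is sp² and brings one electron to the p orbital; the doubly-bonded nitrogens are pyridine-type — their lone pairs lie in the ring plane, leaving one electron in the p orbital; the boron has an empty p orbital. The ring is fully conjugated.
Counting π electrons: 4 × 2 = 8 from the double-bond units + 0 from the B(mesityl) atom = 8.
8 = 4(2); a planar, fully conjugated 4n system is antiaromatic.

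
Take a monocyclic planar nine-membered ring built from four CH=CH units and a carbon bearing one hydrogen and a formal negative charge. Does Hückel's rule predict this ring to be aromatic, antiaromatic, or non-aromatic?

Aromatic

Check conjugation: every atom in a ring double bond is sp² and brings one electron to the p orbital; the carbanion's lone pair occupies the p orbital — every position has a p orbital, so the cyclic π system is continuous.
Adding the contributions, 4 × 2 = 8 from the double-bond units + 2 from the CH(-) atom = 10.
With 10 π electrons (n = 2), the Hückel 4n+2 condition holds.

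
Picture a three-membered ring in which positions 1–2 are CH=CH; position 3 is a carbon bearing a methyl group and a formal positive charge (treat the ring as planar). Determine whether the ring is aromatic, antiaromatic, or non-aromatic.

Check conjugation: the double-bond atoms are sp², each contributing one p electron; the carbocation has an empty p orbital — every position has a p orbital, so the cyclic π system is continuous.
Adding the contributions, 1 × 2 = 2 from the double-bond unit + 0 from the C(methyl)(+) atom = 2.
2 = 4(0) + 2, which satisfies Hückel's 4n+2 rule.

Aromatic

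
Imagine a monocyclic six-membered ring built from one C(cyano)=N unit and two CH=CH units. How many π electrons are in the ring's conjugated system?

All ring atoms are sp² and supply a p orbital to the ring (every atom in a ring double bond is sp² and brings one electron to the p orbital; the doubly-bonded nitrogens are pyridine-type — their lone pairs lie in the ring plane, leaving one electron in the p orbital); the conjugation is uninterrupted.
Counting π electrons: 3 × 2 = 6 from the 3 double-bond units.

6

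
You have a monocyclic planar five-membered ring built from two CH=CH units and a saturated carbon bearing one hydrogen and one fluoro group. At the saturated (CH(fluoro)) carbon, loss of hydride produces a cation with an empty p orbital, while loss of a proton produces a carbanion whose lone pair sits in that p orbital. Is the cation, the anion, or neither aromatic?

The anion

In both ions every ring atom is sp² and contributes a p orbital, so both rings are fully conjugated.
Cation: 2 × 2 + 0 = 4 π electrons → 4(1), antiaromatic.
Anion: 2 × 2 + 2 = 6 π electrons → 4(1)+2, aromatic.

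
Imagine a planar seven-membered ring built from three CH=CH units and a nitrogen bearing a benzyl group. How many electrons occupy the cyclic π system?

8

The p orbitals form a continuous loop: each doubly-bonded ring atom is sp² with one p-orbital electron; the pyrrole-type nitrogen donates its lone pair from the p orbital. The ring is fully conjugated.
Tallying contributions gives 3 × 2 = 6 from the double-bond units + 2 from the N(benzyl) atom = 8.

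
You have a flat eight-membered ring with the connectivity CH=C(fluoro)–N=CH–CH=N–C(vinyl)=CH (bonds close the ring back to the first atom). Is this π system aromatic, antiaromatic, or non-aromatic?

The p orbitals form a continuous loop: the double-bond atoms are sp², each contributing one p electron; each =N– nitrogen is pyridine-type (lone pair in the sp² plane, one electron in the p orbital). The ring is fully conjugated.
Adding the contributions, 4 × 2 = 8 from the 4 double-bond units.
With 8 = 4·2 π electrons, Hückel's rule classifies the planar ring as antiaromatic.

Antiaromatic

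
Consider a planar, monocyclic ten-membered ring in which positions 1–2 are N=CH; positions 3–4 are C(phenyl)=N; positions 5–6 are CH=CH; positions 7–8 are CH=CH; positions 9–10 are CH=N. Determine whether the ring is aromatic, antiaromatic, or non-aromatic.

Aromatic

Every ring atom contributes a p orbital perpendicular to the ring (each doubly-bonded ring atom is sp² with one p-orbital electron; the doubly-bonded nitrogens are pyridine-type — their lone pairs lie in the ring plane, leaving one electron in the p orbital), so the π system is cyclic and fully conjugated.
π-electron count: 5 × 2 = 10 from the 5 double-bond units.
With 10 π electrons (n = 2), the Hückel 4n+2 condition holds.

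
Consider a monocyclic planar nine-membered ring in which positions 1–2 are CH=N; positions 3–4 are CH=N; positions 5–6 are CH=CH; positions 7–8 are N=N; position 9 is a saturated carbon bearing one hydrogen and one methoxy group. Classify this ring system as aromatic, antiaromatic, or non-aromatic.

Non-aromatic

The CH(methoxy) position has four σ bonds — that saturated carbon is sp³ and has no p orbital in the ring π system — so the cyclic conjugation is interrupted.
Broken conjugation rules out both aromaticity and antiaromaticity.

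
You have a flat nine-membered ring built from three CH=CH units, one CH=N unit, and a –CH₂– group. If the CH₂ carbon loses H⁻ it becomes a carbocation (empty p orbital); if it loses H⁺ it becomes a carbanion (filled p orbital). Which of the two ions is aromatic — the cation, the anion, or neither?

In either ion the ring is fully conjugated: every atom, including the new sp² carbon, supplies a p orbital.
Cation: 4 × 2 + 0 = 8 π electrons → 4(2), antiaromatic.
Anion: 4 × 2 + 2 = 10 π electrons → 4(2)+2, aromatic.

The anion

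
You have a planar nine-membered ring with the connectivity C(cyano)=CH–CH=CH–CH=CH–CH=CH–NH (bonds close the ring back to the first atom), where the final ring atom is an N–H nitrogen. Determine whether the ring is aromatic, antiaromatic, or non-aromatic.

Aromatic

The p orbitals form a continuous loop: each doubly-bonded ring atom is sp² with one p-orbital electron; the pyrrole-type nitrogen donates its lone pair from the p orbital. The ring is fully conjugated.
Counting π electrons: 4 × 2 = 8 from the double-bond units + 2 from the NH atom = 10.
10 = 4(2) + 2, which satisfies Hückel's 4n+2 rule.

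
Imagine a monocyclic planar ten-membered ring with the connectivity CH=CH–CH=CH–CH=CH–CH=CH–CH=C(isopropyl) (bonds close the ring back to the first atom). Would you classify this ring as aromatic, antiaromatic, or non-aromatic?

Aromatic

Check conjugation: the double-bond atoms are sp², each contributing one p electron — every position has a p orbital, so the cyclic π system is continuous.
Adding the contributions, 5 × 2 = 10 from the 5 double-bond units.
That gives a 4n+2 count (10, n = 2).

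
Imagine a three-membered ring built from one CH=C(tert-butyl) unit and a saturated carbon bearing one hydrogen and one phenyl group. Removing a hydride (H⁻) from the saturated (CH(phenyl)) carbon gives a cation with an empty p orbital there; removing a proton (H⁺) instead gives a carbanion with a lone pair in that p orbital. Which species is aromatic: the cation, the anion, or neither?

Once that carbon is sp², every ring atom has a p orbital and both ions are fully conjugated.
Cation: 1 × 2 + 0 = 2 π electrons → 4(0)+2, aromatic.
Anion: 1 × 2 + 2 = 4 π electrons → 4(1), antiaromatic.

The cation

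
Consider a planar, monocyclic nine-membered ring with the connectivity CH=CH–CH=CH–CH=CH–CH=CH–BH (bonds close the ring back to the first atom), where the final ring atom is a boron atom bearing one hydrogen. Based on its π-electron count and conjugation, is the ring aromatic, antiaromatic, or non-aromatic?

Antiaromatic

All ring atoms are sp² and supply a p orbital to the ring (each doubly-bonded ring atom is sp² with one p-orbital electron; the boron has an empty p orbital); the conjugation is uninterrupted.
Tallying contributions gives 4 × 2 = 8 from the double-bond units + 0 from the BH atom = 8.
8 is a 4n count (n = 2), so the planar conjugated ring is antiaromatic.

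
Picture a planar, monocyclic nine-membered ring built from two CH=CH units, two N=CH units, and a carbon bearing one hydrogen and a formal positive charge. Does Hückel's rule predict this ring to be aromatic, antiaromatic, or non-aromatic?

Antiaromatic

Check conjugation: the double-bond atoms are sp², each contributing one p electron; each =N– nitrogen is pyridine-type (lone pair in the sp² plane, one electron in the p orbital); the carbocation has an empty p orbital — every position has a p orbital, so the cyclic π system is continuous.
Adding the contributions, 4 × 2 = 8 from the double-bond units + 0 from the CH(+) atom = 8.
With 8 = 4·2 π electrons, Hückel's rule classifies the planar ring as antiaromatic.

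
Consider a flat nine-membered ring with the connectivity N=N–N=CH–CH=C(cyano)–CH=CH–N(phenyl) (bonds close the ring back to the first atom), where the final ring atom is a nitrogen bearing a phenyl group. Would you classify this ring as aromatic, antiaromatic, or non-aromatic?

The p orbitals form a continuous loop: every atom in a ring double bond is sp² and brings one electron to the p orbital; each =N– nitrogen is pyridine-type (lone pair in the sp² plane, one electron in the p orbital); the pyrrole-type nitrogen donates its lone pair from the p orbital. The ring is fully conjugated.
Counting π electrons: 4 × 2 = 8 from the double-bond units + 2 from the N(phenyl) atom = 10.
With 10 π electrons (n = 2), the Hückel 4n+2 condition holds.

Aromatic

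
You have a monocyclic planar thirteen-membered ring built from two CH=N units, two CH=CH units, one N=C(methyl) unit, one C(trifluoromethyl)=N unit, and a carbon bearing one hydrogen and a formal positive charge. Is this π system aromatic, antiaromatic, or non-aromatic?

Antiaromatic

The p orbitals form a continuous loop: every atom in a ring double bond is sp² and brings one electron to the p orbital; the doubly-bonded nitrogens are pyridine-type — their lone pairs lie in the ring plane, leaving one electron in the p orbital; the carbocation has an empty p orbital. The ring is fully conjugated.
π-electron count: 6 × 2 = 12 from the double-bond units + 0 from the CH(+) atom = 12.
With 12 = 4·3 π electrons, Hückel's rule classifies the planar ring as antiaromatic.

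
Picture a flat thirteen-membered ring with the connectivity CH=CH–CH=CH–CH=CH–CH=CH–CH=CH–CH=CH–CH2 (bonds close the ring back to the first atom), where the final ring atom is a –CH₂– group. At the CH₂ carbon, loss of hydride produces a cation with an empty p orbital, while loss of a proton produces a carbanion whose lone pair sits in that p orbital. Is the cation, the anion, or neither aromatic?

The anion

In either ion the ring is fully conjugated: every atom, including the new sp² carbon, supplies a p orbital.
Cation: 6 × 2 + 0 = 12 π electrons → 4(3), antiaromatic.
Anion: 6 × 2 + 2 = 14 π electrons → 4(3)+2, aromatic.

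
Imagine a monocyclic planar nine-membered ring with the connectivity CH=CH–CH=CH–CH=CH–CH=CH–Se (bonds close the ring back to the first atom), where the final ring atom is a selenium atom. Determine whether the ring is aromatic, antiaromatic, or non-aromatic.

Aromatic

The p orbitals form a continuous loop: the double-bond atoms are sp², each contributing one p electron; the selenium donates one lone pair from its p orbital. The ring is fully conjugated.
Tallying contributions gives 4 × 2 = 8 from the double-bond units + 2 from the Se atom = 10.
With 10 π electrons (n = 2), the Hückel 4n+2 condition holds.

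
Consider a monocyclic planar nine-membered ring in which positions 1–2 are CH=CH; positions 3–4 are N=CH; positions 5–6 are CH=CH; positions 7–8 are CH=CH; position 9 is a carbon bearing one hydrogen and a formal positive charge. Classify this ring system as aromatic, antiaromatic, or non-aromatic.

The p orbitals form a continuous loop: the double-bond atoms are sp², each contributing one p electron; each =N– nitrogen is pyridine-type (lone pair in the sp² plane, one electron in the p orbital); the carbocation has an empty p orbital. The ring is fully conjugated.
Counting π electrons: 4 × 2 = 8 from the double-bond units + 0 from the CH(+) atom = 8.
8 = 4(2); a planar, fully conjugated 4n system is antiaromatic.

Antiaromatic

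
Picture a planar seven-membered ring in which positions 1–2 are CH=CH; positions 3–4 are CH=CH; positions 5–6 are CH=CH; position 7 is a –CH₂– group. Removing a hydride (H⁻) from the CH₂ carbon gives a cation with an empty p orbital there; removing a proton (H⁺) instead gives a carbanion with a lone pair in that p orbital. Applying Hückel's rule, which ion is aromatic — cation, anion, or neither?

The cation

Both ions have a continuous loop of p orbitals — each ring atom is sp².
Cation: 3 × 2 + 0 = 6 π electrons → 4(1)+2, aromatic.
Anion: 3 × 2 + 2 = 8 π electrons → 4(2), antiaromatic.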